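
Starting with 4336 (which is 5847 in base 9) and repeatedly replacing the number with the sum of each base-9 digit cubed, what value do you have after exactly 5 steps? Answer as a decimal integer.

4336 = (5,8,4,7)_9 → 5³ + 8³ + 4³ + 7³ = 125 + 512 + 64 + 343 = 1044
1044 = (1,3,8,0)_9 → 1³ + 3³ + 8³ + 0³ = 1 + 27 + 512 + 0 = 540
540 = (6,6,0)_9 → 6³ + 6³ + 0³ = 216 + 216 + 0 = 432
432 = (5,3,0)_9 → 5³ + 3³ + 0³ = 125 + 27 + 0 = 152
152 = (1,7,8)_9 → 1³ + 7³ + 8³ = 1 + 343 + 512 = 856

856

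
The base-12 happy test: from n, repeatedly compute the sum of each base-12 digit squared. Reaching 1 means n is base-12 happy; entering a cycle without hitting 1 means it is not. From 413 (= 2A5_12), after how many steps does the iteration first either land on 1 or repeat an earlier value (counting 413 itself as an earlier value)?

413 = (2,10,5)_12 → 2² + 10² + 5² = 4 + 100 + 25 = 129
129 = (10,9)_12 → 10² + 9² = 100 + 81 = 181
181 = (1,3,1)_12 → 1² + 3² + 1² = 1 + 9 + 1 = 11
11 = (11)_12 → 11² = 121
121 = (10,1)_12 → 10² + 1² = 100 + 1 = 101
101 = (8,5)_12 → 8² + 5² = 64 + 25 = 89
89 = (7,5)_12 → 7² + 5² = 49 + 25 = 74
74 = (6,2)_12 → 6² + 2² = 36 + 4 = 40
40 = (3,4)_12 → 3² + 4² = 9 + 16 = 25
25 = (2,1)_12 → 2² + 1² = 4 + 1 = 5
5 = (5)_12 → 5² = 25  — 25 repeats.
That took 11 steps.

11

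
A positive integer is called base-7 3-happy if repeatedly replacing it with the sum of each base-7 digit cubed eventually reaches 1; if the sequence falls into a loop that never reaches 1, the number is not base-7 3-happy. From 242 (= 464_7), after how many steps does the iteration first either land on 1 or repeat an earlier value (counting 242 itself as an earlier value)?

4

242 = (4,6,4)_7 → 4³ + 6³ + 4³ = 344
344 = (1,0,0,1)_7 → 1³ + 0³ + 0³ + 1³ = 2
2 = (2)_7 → 2³ = 8
8 = (1,1)_7 → 1³ + 1³ = 2  — 2 repeats.
That took 4 steps.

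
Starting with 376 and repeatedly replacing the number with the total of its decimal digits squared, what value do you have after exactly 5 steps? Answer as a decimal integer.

376 → 3² + 7² + 6² = 9 + 49 + 36 = 94
94 → 9² + 4² = 81 + 16 = 97
97 → 9² + 7² = 81 + 49 = 130
130 → 1² + 3² + 0² = 1 + 9 + 0 = 10
10 → 1² + 0² = 1 + 0 = 1

1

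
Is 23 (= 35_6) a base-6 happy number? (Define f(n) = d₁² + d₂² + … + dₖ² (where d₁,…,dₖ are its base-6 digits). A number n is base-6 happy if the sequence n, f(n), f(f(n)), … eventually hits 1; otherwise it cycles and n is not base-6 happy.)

23 = (3,5)_6 → 3² + 5² = 9 + 25 = 34
34 = (5,4)_6 → 5² + 4² = 25 + 16 = 41
41 = (1,0,5)_6 → 1² + 0² + 5² = 1 + 0 + 25 = 26
26 = (4,2)_6 → 4² + 2² = 16 + 4 = 20
20 = (3,2)_6 → 3² + 2² = 9 + 4 = 13
13 = (2,1)_6 → 2² + 1² = 4 + 1 = 5
5 = (5)_6 → 5² = 25
25 = (4,1)_6 → 4² + 1² = 16 + 1 = 17
17 = (2,5)_6 → 2² + 5² = 4 + 25 = 29
29 = (4,5)_6 → 4² + 5² = 16 + 25 = 41  — 41 already seen; the sequence cycles without reaching 1.

not base-6 happy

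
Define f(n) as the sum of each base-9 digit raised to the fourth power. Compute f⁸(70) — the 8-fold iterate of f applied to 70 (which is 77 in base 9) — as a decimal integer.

70 = (7,7)_9 → 7⁴ + 7⁴ = 2401 + 2401 = 4802
4802 = (6,5,2,5)_9 → 6⁴ + 5⁴ + 2⁴ + 5⁴ = 1296 + 625 + 16 + 625 = 2562
2562 = (3,4,5,6)_9 → 3⁴ + 4⁴ + 5⁴ + 6⁴ = 81 + 256 + 625 + 1296 = 2258
2258 = (3,0,7,8)_9 → 3⁴ + 0⁴ + 7⁴ + 8⁴ = 81 + 0 + 2401 + 4096 = 6578
6578 = (1,0,0,1,8)_9 → 1⁴ + 0⁴ + 0⁴ + 1⁴ + 8⁴ = 1 + 0 + 0 + 1 + 4096 = 4098
4098 = (5,5,5,3)_9 → 5⁴ + 5⁴ + 5⁴ + 3⁴ = 625 + 625 + 625 + 81 = 1956
1956 = (2,6,1,3)_9 → 2⁴ + 6⁴ + 1⁴ + 3⁴ = 16 + 1296 + 1 + 81 = 1394
1394 = (1,8,1,8)_9 → 1⁴ + 8⁴ + 1⁴ + 8⁴ = 1 + 4096 + 1 + 4096 = 8194

8194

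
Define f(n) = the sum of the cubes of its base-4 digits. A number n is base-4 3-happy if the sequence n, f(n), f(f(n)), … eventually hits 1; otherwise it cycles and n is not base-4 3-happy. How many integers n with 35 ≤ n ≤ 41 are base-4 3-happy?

2

35: 35 → 35  — not base-4 3-happy
36: 36 → 9 → 9  — not base-4 3-happy
37: 37 → 10 → 16 → 1  — base-4 3-happy
38: 38 → 17 → 2 → 8 → 8  — not base-4 3-happy
39: 39 → 36 → 9 → 9  — not base-4 3-happy
40: 40 → 16 → 1  — base-4 3-happy
41: 41 → 17 → 2 → 8 → 8  — not base-4 3-happy
base-4 3-happy: 37, 40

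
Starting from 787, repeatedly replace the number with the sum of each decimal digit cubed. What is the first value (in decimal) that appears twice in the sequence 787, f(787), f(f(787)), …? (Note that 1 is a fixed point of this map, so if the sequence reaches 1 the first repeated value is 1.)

1

787 → 7³ + 8³ + 7³ = 343 + 512 + 343 = 1198
1198 → 1³ + 1³ + 9³ + 8³ = 1 + 1 + 729 + 512 = 1243
1243 → 1³ + 2³ + 4³ + 3³ = 1 + 8 + 64 + 27 = 100
100 → 1³ + 0³ + 0³ = 1 + 0 + 0 = 1  — reached the fixed point 1.
1 → 1, so 1 is the first repeated value.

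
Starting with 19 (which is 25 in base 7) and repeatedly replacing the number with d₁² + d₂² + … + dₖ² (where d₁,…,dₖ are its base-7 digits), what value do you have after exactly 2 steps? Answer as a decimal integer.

17

19 = (2,5)_7 → 2² + 5² = 4 + 25 = 29
29 = (4,1)_7 → 4² + 1² = 16 + 1 = 17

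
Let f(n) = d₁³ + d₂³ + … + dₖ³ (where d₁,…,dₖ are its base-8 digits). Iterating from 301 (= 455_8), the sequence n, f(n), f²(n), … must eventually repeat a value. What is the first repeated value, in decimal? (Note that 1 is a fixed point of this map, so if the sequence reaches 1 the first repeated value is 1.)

559

301 = (4,5,5)_8 → 4³ + 5³ + 5³ = 64 + 125 + 125 = 314
314 = (4,7,2)_8 → 4³ + 7³ + 2³ = 64 + 343 + 8 = 415
415 = (6,3,7)_8 → 6³ + 3³ + 7³ = 216 + 27 + 343 = 586
586 = (1,1,1,2)_8 → 1³ + 1³ + 1³ + 2³ = 1 + 1 + 1 + 8 = 11
11 = (1,3)_8 → 1³ + 3³ = 1 + 27 = 28
28 = (3,4)_8 → 3³ + 4³ = 27 + 64 = 91
91 = (1,3,3)_8 → 1³ + 3³ + 3³ = 1 + 27 + 27 = 55
55 = (6,7)_8 → 6³ + 7³ = 216 + 343 = 559
559 = (1,0,5,7)_8 → 1³ + 0³ + 5³ + 7³ = 1 + 0 + 125 + 343 = 469
469 = (7,2,5)_8 → 7³ + 2³ + 5³ = 343 + 8 + 125 = 476
476 = (7,3,4)_8 → 7³ + 3³ + 4³ = 343 + 27 + 64 = 434
434 = (6,6,2)_8 → 6³ + 6³ + 2³ = 216 + 216 + 8 = 440
440 = (6,7,0)_8 → 6³ + 7³ + 0³ = 216 + 343 + 0 = 559  — 559 already appeared earlier.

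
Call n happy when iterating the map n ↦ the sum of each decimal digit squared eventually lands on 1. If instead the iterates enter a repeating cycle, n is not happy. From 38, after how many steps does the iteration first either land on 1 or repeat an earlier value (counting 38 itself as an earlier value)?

10

38 → 3² + 8² = 73
73 → 7² + 3² = 58
58 → 5² + 8² = 89
89 → 8² + 9² = 145
145 → 1² + 4² + 5² = 42
42 → 4² + 2² = 20
20 → 2² + 0² = 4
4 → 4² = 16
16 → 1² + 6² = 37
37 → 3² + 7² = 58  — 58 repeats.
That took 10 steps.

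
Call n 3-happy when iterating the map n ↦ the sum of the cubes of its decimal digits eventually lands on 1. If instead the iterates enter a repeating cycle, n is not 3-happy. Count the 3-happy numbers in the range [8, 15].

8: 8 → 512 → 134 → 92 → 737 → 713 → 371 → 371  — not 3-happy
9: 9 → 729 → 1080 → 513 → 153 → 153  — not 3-happy
10: 10 → 1  — 3-happy
11: 11 → 2 → 8 → 512 → 134 → 92 → 737 → 713 → 371 → 371  — not 3-happy
12: 12 → 9 → 729 → 1080 → 513 → 153 → 153  — not 3-happy
13: 13 → 28 → 520 → 133 → 55 → 250 → 133  — not 3-happy
14: 14 → 65 → 341 → 92 → 737 → 713 → 371 → 371  — not 3-happy
15: 15 → 126 → 225 → 141 → 66 → 432 → 99 → 1458 → 702 → 351 → 153 → 153  — not 3-happy
3-happy: 10

1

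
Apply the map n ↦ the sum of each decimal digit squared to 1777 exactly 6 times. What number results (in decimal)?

1777 → 1² + 7² + 7² + 7² = 148
148 → 1² + 4² + 8² = 81
81 → 8² + 1² = 65
65 → 6² + 5² = 61
61 → 6² + 1² = 37
37 → 3² + 7² = 58

58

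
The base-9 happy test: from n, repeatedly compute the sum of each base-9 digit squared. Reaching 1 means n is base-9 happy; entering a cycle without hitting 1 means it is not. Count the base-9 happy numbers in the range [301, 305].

301: 301 → 61 → 85 → 17 → 65 → 53 → 89 → 65  — not base-9 happy
302: 302 → 70 → 98 → 66 → 58 → 52 → 74 → 68 → 74  — not base-9 happy
303: 303 → 81 → 1  — base-9 happy
304: 304 → 94 → 18 → 4 → 16 → 50 → 50  — not base-9 happy
305: 305 → 109 → 11 → 5 → 25 → 53 → 89 → 65 → 53  — not base-9 happy
base-9 happy: 303

1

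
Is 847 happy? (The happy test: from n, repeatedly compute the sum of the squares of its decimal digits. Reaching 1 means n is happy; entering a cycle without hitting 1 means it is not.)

847 → 129
129 → 86
86 → 100
100 → 1  — reached 1.

happy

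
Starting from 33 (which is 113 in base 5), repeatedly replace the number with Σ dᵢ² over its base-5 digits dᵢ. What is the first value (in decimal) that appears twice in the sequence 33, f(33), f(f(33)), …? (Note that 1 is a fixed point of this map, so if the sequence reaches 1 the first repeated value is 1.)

33 = (1,1,3)_5 → 1² + 1² + 3² = 1 + 1 + 9 = 11
11 = (2,1)_5 → 2² + 1² = 4 + 1 = 5
5 = (1,0)_5 → 1² + 0² = 1 + 0 = 1  — reached the fixed point 1.
1 → 1, so 1 is the first repeated value.

1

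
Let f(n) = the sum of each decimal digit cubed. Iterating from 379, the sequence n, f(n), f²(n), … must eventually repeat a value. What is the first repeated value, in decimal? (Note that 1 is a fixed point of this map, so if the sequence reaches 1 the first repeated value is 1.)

379 → 1099
1099 → 1459
1459 → 919
919 → 1459  — 1459 already appeared earlier.

1459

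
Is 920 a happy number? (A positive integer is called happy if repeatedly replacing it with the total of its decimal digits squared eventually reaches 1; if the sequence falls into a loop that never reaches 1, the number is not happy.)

920 → 9² + 2² + 0² = 81 + 4 + 0 = 85
85 → 8² + 5² = 64 + 25 = 89
89 → 8² + 9² = 64 + 81 = 145
145 → 1² + 4² + 5² = 1 + 16 + 25 = 42
42 → 4² + 2² = 16 + 4 = 20
20 → 2² + 0² = 4 + 0 = 4
4 → 4² = 16
16 → 1² + 6² = 1 + 36 = 37
37 → 3² + 7² = 9 + 49 = 58
58 → 5² + 8² = 25 + 64 = 89  — 89 already seen; the sequence cycles without reaching 1.

not happy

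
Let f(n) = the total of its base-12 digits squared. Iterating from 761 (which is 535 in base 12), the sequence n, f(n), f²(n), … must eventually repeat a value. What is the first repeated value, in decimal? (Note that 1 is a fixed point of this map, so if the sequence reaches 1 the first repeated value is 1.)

5

761 = (5,3,5)_12 → 59
59 = (4,11)_12 → 137
137 = (11,5)_12 → 146
146 = (1,0,2)_12 → 5
5 = (5)_12 → 25
25 = (2,1)_12 → 5  — 5 already appeared earlier.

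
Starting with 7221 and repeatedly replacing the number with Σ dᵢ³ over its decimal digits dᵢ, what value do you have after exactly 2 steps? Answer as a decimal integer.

7221 → 7³ + 2³ + 2³ + 1³ = 360
360 → 3³ + 6³ + 0³ = 243

243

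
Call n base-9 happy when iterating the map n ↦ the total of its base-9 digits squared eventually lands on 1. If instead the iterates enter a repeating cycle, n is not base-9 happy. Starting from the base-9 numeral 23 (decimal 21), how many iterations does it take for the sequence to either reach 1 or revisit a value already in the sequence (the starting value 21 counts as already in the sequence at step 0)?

21 = (2,3)_9 → 2² + 3² = 4 + 9 = 13
13 = (1,4)_9 → 1² + 4² = 1 + 16 = 17
17 = (1,8)_9 → 1² + 8² = 1 + 64 = 65
65 = (7,2)_9 → 7² + 2² = 49 + 4 = 53
53 = (5,8)_9 → 5² + 8² = 25 + 64 = 89
89 = (1,0,8)_9 → 1² + 0² + 8² = 1 + 0 + 64 = 65  — 65 repeats.
That took 6 steps.

6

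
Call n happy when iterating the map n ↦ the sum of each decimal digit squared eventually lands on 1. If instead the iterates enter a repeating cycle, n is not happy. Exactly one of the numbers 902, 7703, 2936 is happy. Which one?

902: 902 → 85 → 89 → 145 → 42 → 20 → 4 → 16 → 37 → 58 → 89  — repeats 89 (not happy)
7703: 7703 → 107 → 50 → 25 → 29 → 85 → 89 → 145 → 42 → 20 → 4 → 16 → 37 → 58 → 89  — repeats 89 (not happy)
2936: 2936 → 130 → 10 → 1  — reaches 1 (happy)

2936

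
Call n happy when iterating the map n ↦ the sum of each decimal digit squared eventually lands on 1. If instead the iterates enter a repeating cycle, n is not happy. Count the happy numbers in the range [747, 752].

747: 747 → 114 → 18 → 65 → 61 → 37 → 58 → 89 → 145 → 42 → 20 → 4 → 16 → 37  (repeats 37)
748: 748 → 129 → 86 → 100 → 1  (reaches 1)
749: 749 → 146 → 53 → 34 → 25 → 29 → 85 → 89 → 145 → 42 → 20 → 4 → 16 → 37 → 58 → 89  (repeats 89)
750: 750 → 74 → 65 → 61 → 37 → 58 → 89 → 145 → 42 → 20 → 4 → 16 → 37  (repeats 37)
751: 751 → 75 → 74 → 65 → 61 → 37 → 58 → 89 → 145 → 42 → 20 → 4 → 16 → 37  (repeats 37)
752: 752 → 78 → 113 → 11 → 2 → 4 → 16 → 37 → 58 → 89 → 145 → 42 → 20 → 4  (repeats 4)
happy: 748

1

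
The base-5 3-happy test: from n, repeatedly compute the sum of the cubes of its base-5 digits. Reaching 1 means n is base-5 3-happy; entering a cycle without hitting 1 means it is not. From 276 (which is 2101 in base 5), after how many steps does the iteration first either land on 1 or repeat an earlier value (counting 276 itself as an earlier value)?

276 = (2,1,0,1)_5 → 2³ + 1³ + 0³ + 1³ = 10
10 = (2,0)_5 → 2³ + 0³ = 8
8 = (1,3)_5 → 1³ + 3³ = 28
28 = (1,0,3)_5 → 1³ + 0³ + 3³ = 28  — 28 repeats.
That took 4 steps.

4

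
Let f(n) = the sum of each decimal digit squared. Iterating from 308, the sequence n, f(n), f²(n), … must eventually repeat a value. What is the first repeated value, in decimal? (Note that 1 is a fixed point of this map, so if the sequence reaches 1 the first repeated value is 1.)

308 → 73
73 → 58
58 → 89
89 → 145
145 → 42
42 → 20
20 → 4
4 → 16
16 → 37
37 → 58  — 58 already appeared earlier.

58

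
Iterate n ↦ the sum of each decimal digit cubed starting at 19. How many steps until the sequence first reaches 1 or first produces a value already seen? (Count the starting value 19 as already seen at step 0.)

19 → 1³ + 9³ = 730
730 → 7³ + 3³ + 0³ = 370
370 → 3³ + 7³ + 0³ = 370  — 370 repeats.
That took 3 steps.

3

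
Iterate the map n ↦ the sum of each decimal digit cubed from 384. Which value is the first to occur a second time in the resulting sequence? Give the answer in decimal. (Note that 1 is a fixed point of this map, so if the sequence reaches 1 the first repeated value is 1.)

153

384 → 3³ + 8³ + 4³ = 27 + 512 + 64 = 603
603 → 6³ + 0³ + 3³ = 216 + 0 + 27 = 243
243 → 2³ + 4³ + 3³ = 8 + 64 + 27 = 99
99 → 9³ + 9³ = 729 + 729 = 1458
1458 → 1³ + 4³ + 5³ + 8³ = 1 + 64 + 125 + 512 = 702
702 → 7³ + 0³ + 2³ = 343 + 0 + 8 = 351
351 → 3³ + 5³ + 1³ = 27 + 125 + 1 = 153
153 → 1³ + 5³ + 3³ = 1 + 125 + 27 = 153  — 153 already appeared earlier.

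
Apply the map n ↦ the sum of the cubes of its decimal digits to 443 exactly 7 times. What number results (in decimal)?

443 → 4³ + 4³ + 3³ = 64 + 64 + 27 = 155
155 → 1³ + 5³ + 5³ = 1 + 125 + 125 = 251
251 → 2³ + 5³ + 1³ = 8 + 125 + 1 = 134
134 → 1³ + 3³ + 4³ = 1 + 27 + 64 = 92
92 → 9³ + 2³ = 729 + 8 = 737
737 → 7³ + 3³ + 7³ = 343 + 27 + 343 = 713
713 → 7³ + 1³ + 3³ = 343 + 1 + 27 = 371

371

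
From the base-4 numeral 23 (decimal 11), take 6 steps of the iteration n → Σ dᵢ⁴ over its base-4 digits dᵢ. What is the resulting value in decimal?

11 = (2,3)_4 → 2⁴ + 3⁴ = 16 + 81 = 97
97 = (1,2,0,1)_4 → 1⁴ + 2⁴ + 0⁴ + 1⁴ = 1 + 16 + 0 + 1 = 18
18 = (1,0,2)_4 → 1⁴ + 0⁴ + 2⁴ = 1 + 0 + 16 = 17
17 = (1,0,1)_4 → 1⁴ + 0⁴ + 1⁴ = 1 + 0 + 1 = 2
2 = (2)_4 → 2⁴ = 16
16 = (1,0,0)_4 → 1⁴ + 0⁴ + 0⁴ = 1 + 0 + 0 = 1

1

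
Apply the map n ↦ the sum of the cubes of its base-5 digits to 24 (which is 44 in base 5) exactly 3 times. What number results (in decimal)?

28

24 = (4,4)_5 → 4³ + 4³ = 128
128 = (1,0,0,3)_5 → 1³ + 0³ + 0³ + 3³ = 28
28 = (1,0,3)_5 → 1³ + 0³ + 3³ = 28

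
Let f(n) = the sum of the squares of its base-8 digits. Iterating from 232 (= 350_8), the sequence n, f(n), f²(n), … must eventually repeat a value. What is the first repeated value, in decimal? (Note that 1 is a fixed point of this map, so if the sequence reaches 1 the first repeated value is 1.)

20

232 = (3,5,0)_8 → 3² + 5² + 0² = 34
34 = (4,2)_8 → 4² + 2² = 20
20 = (2,4)_8 → 2² + 4² = 20  — 20 already appeared earlier.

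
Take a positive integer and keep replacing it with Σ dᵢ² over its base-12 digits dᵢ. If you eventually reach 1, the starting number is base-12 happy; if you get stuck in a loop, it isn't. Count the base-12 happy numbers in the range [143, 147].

143: 143 → 242 → 69 → 106 → 164 → 66 → 61 → 26 → 8 → 64 → 41 → 34 → 104 → 128 → 164  (repeats 164)
144: 144 → 1  (reaches 1)
145: 145 → 2 → 4 → 16 → 17 → 26 → 8 → 64 → 41 → 34 → 104 → 128 → 164 → 66 → 61 → 26  (repeats 26)
146: 146 → 5 → 25 → 5  (repeats 5)
147: 147 → 10 → 100 → 80 → 100  (repeats 100)
base-12 happy: 144

1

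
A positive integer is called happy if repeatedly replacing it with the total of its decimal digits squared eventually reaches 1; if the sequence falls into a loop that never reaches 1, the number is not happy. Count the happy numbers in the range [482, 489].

1

482: 482 → 84 → 80 → 64 → 52 → 29 → 85 → 89 → 145 → 42 → 20 → 4 → 16 → 37 → 58 → 89  — not happy
483: 483 → 89 → 145 → 42 → 20 → 4 → 16 → 37 → 58 → 89  — not happy
484: 484 → 96 → 117 → 51 → 26 → 40 → 16 → 37 → 58 → 89 → 145 → 42 → 20 → 4 → 16  — not happy
485: 485 → 105 → 26 → 40 → 16 → 37 → 58 → 89 → 145 → 42 → 20 → 4 → 16  — not happy
486: 486 → 116 → 38 → 73 → 58 → 89 → 145 → 42 → 20 → 4 → 16 → 37 → 58  — not happy
487: 487 → 129 → 86 → 100 → 1  — happy
488: 488 → 144 → 33 → 18 → 65 → 61 → 37 → 58 → 89 → 145 → 42 → 20 → 4 → 16 → 37  — not happy
489: 489 → 161 → 38 → 73 → 58 → 89 → 145 → 42 → 20 → 4 → 16 → 37 → 58  — not happy
happy: 487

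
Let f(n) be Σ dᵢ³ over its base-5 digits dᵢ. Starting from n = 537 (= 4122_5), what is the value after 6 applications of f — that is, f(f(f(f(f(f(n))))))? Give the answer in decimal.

65

537 = (4,1,2,2)_5 → 4³ + 1³ + 2³ + 2³ = 81
81 = (3,1,1)_5 → 3³ + 1³ + 1³ = 29
29 = (1,0,4)_5 → 1³ + 0³ + 4³ = 65
65 = (2,3,0)_5 → 2³ + 3³ + 0³ = 35
35 = (1,2,0)_5 → 1³ + 2³ + 0³ = 9
9 = (1,4)_5 → 1³ + 4³ = 65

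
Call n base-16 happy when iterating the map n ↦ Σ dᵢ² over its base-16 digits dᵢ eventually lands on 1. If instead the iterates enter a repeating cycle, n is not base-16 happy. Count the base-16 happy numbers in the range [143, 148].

143: 143 → 289 → 6 → 36 → 20 → 17 → 2 → 4 → 16 → 1  — base-16 happy
144: 144 → 81 → 26 → 101 → 61 → 178 → 125 → 218 → 269 → 170 → 200 → 208 → 169 → 181 → 146 → 85 → 50 → 13 → 169  — not base-16 happy
145: 145 → 82 → 29 → 170 → 200 → 208 → 169 → 181 → 146 → 85 → 50 → 13 → 169  — not base-16 happy
146: 146 → 85 → 50 → 13 → 169 → 181 → 146  — not base-16 happy
147: 147 → 90 → 125 → 218 → 269 → 170 → 200 → 208 → 169 → 181 → 146 → 85 → 50 → 13 → 169  — not base-16 happy
148: 148 → 97 → 37 → 29 → 170 → 200 → 208 → 169 → 181 → 146 → 85 → 50 → 13 → 169  — not base-16 happy
base-16 happy: 143

1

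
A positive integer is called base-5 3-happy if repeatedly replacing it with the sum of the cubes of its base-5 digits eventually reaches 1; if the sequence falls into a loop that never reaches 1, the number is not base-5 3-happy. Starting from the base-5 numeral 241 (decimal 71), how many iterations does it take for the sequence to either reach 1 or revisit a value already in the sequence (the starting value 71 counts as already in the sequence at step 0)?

71 = (2,4,1)_5 → 2³ + 4³ + 1³ = 73
73 = (2,4,3)_5 → 2³ + 4³ + 3³ = 99
99 = (3,4,4)_5 → 3³ + 4³ + 4³ = 155
155 = (1,1,1,0)_5 → 1³ + 1³ + 1³ + 0³ = 3
3 = (3)_5 → 3³ = 27
27 = (1,0,2)_5 → 1³ + 0³ + 2³ = 9
9 = (1,4)_5 → 1³ + 4³ = 65
65 = (2,3,0)_5 → 2³ + 3³ + 0³ = 35
35 = (1,2,0)_5 → 1³ + 2³ + 0³ = 9  — 9 repeats.
That took 9 steps.

9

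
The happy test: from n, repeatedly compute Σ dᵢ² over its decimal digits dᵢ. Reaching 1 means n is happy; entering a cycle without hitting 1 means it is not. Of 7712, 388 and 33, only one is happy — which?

7712: 7712 → 103 → 10 → 1  — reaches 1 (happy)
388: 388 → 137 → 59 → 106 → 37 → 58 → 89 → 145 → 42 → 20 → 4 → 16 → 37  — repeats 37 (not happy)
33: 33 → 18 → 65 → 61 → 37 → 58 → 89 → 145 → 42 → 20 → 4 → 16 → 37  — repeats 37 (not happy)

7712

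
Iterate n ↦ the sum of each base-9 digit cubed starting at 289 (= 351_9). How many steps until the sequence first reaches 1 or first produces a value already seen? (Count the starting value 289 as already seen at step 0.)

289 = (3,5,1)_9 → 153
153 = (1,8,0)_9 → 513
513 = (6,3,0)_9 → 243
243 = (3,0,0)_9 → 27
27 = (3,0)_9 → 27  — 27 repeats.
That took 5 steps.

5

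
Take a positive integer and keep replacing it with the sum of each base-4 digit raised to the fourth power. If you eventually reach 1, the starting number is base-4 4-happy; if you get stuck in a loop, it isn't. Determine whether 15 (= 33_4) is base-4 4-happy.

not base-4 4-happy

15 = (3,3)_4 → 3⁴ + 3⁴ = 162
162 = (2,2,0,2)_4 → 2⁴ + 2⁴ + 0⁴ + 2⁴ = 48
48 = (3,0,0)_4 → 3⁴ + 0⁴ + 0⁴ = 81
81 = (1,1,0,1)_4 → 1⁴ + 1⁴ + 0⁴ + 1⁴ = 3
3 = (3)_4 → 3⁴ = 81  — 81 already seen; the sequence cycles without reaching 1.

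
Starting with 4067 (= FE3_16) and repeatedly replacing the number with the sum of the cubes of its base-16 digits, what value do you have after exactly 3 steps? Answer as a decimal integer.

4067 = (15,14,3)_16 → 15³ + 14³ + 3³ = 6146
6146 = (1,8,0,2)_16 → 1³ + 8³ + 0³ + 2³ = 521
521 = (2,0,9)_16 → 2³ + 0³ + 9³ = 737

737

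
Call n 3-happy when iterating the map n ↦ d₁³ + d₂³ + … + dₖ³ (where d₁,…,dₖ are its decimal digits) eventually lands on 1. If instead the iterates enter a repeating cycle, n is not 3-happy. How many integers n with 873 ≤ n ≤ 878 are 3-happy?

1

873: 873 → 882 → 1032 → 36 → 243 → 99 → 1458 → 702 → 351 → 153 → 153  — not 3-happy
874: 874 → 919 → 1459 → 919  — not 3-happy
875: 875 → 980 → 1241 → 74 → 407 → 407  — not 3-happy
876: 876 → 1071 → 345 → 216 → 225 → 141 → 66 → 432 → 99 → 1458 → 702 → 351 → 153 → 153  — not 3-happy
877: 877 → 1198 → 1243 → 100 → 1  — 3-happy
878: 878 → 1367 → 587 → 980 → 1241 → 74 → 407 → 407  — not 3-happy
3-happy: 877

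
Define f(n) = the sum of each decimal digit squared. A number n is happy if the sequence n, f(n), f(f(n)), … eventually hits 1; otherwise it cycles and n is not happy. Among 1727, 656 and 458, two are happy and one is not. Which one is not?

458

1727: 1727 → 103 → 10 → 1  — reaches 1 (happy)
656: 656 → 97 → 130 → 10 → 1  — reaches 1 (happy)
458: 458 → 105 → 26 → 40 → 16 → 37 → 58 → 89 → 145 → 42 → 20 → 4 → 16  — repeats 16 (not happy)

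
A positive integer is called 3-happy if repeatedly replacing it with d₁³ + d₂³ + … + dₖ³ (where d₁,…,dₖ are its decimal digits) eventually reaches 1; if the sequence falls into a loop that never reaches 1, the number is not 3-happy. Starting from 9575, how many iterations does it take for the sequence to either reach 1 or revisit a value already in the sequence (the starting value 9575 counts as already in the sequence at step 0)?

9575 → 1322
1322 → 44
44 → 128
128 → 521
521 → 134
134 → 92
92 → 737
737 → 713
713 → 371
371 → 371  — 371 repeats.
That took 10 steps.

10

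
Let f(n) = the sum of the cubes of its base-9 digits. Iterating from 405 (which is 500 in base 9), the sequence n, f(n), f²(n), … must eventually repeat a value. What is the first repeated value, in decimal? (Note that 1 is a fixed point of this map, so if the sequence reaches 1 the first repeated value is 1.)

1

405 = (5,0,0)_9 → 5³ + 0³ + 0³ = 125 + 0 + 0 = 125
125 = (1,4,8)_9 → 1³ + 4³ + 8³ = 1 + 64 + 512 = 577
577 = (7,1,1)_9 → 7³ + 1³ + 1³ = 343 + 1 + 1 = 345
345 = (4,2,3)_9 → 4³ + 2³ + 3³ = 64 + 8 + 27 = 99
99 = (1,2,0)_9 → 1³ + 2³ + 0³ = 1 + 8 + 0 = 9
9 = (1,0)_9 → 1³ + 0³ = 1 + 0 = 1  — reached the fixed point 1.
1 → 1, so 1 is the first repeated value.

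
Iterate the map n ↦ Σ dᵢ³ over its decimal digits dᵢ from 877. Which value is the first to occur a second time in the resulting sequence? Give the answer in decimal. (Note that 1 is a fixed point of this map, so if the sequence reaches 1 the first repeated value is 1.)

877 → 1198
1198 → 1243
1243 → 100
100 → 1  — reached the fixed point 1.
1 → 1, so 1 is the first repeated value.

1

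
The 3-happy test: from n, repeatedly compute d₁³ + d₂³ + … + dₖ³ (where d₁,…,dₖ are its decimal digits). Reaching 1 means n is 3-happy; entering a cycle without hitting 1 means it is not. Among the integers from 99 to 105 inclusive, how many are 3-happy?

1

99: 99 → 1458 → 702 → 351 → 153 → 153  — not 3-happy
100: 100 → 1  — 3-happy
101: 101 → 2 → 8 → 512 → 134 → 92 → 737 → 713 → 371 → 371  — not 3-happy
102: 102 → 9 → 729 → 1080 → 513 → 153 → 153  — not 3-happy
103: 103 → 28 → 520 → 133 → 55 → 250 → 133  — not 3-happy
104: 104 → 65 → 341 → 92 → 737 → 713 → 371 → 371  — not 3-happy
105: 105 → 126 → 225 → 141 → 66 → 432 → 99 → 1458 → 702 → 351 → 153 → 153  — not 3-happy
3-happy: 100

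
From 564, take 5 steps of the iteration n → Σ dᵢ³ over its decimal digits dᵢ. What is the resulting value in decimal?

564 → 5³ + 6³ + 4³ = 125 + 216 + 64 = 405
405 → 4³ + 0³ + 5³ = 64 + 0 + 125 = 189
189 → 1³ + 8³ + 9³ = 1 + 512 + 729 = 1242
1242 → 1³ + 2³ + 4³ + 2³ = 1 + 8 + 64 + 8 = 81
81 → 8³ + 1³ = 512 + 1 = 513

513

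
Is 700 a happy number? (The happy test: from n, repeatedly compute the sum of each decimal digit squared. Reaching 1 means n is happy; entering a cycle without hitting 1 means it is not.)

happy

700 → 7² + 0² + 0² = 49 + 0 + 0 = 49
49 → 4² + 9² = 16 + 81 = 97
97 → 9² + 7² = 81 + 49 = 130
130 → 1² + 3² + 0² = 1 + 9 + 0 = 10
10 → 1² + 0² = 1 + 0 = 1  — reached 1.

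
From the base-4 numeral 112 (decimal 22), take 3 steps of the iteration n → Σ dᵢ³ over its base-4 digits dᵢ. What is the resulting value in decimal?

22 = (1,1,2)_4 → 1³ + 1³ + 2³ = 10
10 = (2,2)_4 → 2³ + 2³ = 16
16 = (1,0,0)_4 → 1³ + 0³ + 0³ = 1

1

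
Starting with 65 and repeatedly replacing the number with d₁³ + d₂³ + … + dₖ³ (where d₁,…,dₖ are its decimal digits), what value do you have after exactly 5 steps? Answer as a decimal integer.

65 → 6³ + 5³ = 341
341 → 3³ + 4³ + 1³ = 92
92 → 9³ + 2³ = 737
737 → 7³ + 3³ + 7³ = 713
713 → 7³ + 1³ + 3³ = 371

371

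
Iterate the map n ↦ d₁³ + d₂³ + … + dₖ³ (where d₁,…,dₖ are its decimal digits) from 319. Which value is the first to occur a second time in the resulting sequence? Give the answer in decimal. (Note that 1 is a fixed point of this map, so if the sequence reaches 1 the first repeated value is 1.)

370

319 → 3³ + 1³ + 9³ = 27 + 1 + 729 = 757
757 → 7³ + 5³ + 7³ = 343 + 125 + 343 = 811
811 → 8³ + 1³ + 1³ = 512 + 1 + 1 = 514
514 → 5³ + 1³ + 4³ = 125 + 1 + 64 = 190
190 → 1³ + 9³ + 0³ = 1 + 729 + 0 = 730
730 → 7³ + 3³ + 0³ = 343 + 27 + 0 = 370
370 → 3³ + 7³ + 0³ = 27 + 343 + 0 = 370  — 370 already appeared earlier.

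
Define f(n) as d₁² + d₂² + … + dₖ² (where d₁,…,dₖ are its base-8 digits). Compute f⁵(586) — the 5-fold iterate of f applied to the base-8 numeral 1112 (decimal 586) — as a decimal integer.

586 = (1,1,1,2)_8 → 7
7 = (7)_8 → 49
49 = (6,1)_8 → 37
37 = (4,5)_8 → 41
41 = (5,1)_8 → 26

26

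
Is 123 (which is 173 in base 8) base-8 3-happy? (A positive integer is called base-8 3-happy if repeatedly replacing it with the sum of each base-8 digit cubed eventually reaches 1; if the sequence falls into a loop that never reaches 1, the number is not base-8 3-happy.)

base-8 3-happy

123 = (1,7,3)_8 → 371
371 = (5,6,3)_8 → 368
368 = (5,6,0)_8 → 341
341 = (5,2,5)_8 → 258
258 = (4,0,2)_8 → 72
72 = (1,1,0)_8 → 2
2 = (2)_8 → 8
8 = (1,0)_8 → 1  — reached 1.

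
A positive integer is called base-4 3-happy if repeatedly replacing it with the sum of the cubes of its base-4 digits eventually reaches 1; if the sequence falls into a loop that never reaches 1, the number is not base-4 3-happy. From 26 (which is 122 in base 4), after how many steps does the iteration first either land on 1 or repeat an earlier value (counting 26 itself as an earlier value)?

26 = (1,2,2)_4 → 17
17 = (1,0,1)_4 → 2
2 = (2)_4 → 8
8 = (2,0)_4 → 8  — 8 repeats.
That took 4 steps.

4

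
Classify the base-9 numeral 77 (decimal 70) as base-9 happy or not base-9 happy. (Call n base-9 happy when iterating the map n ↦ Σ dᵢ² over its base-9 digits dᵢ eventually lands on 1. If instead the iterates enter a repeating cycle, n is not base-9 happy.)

not base-9 happy

70 = (7,7)_9 → 7² + 7² = 98
98 = (1,1,8)_9 → 1² + 1² + 8² = 66
66 = (7,3)_9 → 7² + 3² = 58
58 = (6,4)_9 → 6² + 4² = 52
52 = (5,7)_9 → 5² + 7² = 74
74 = (8,2)_9 → 8² + 2² = 68
68 = (7,5)_9 → 7² + 5² = 74  — 74 already seen; the sequence cycles without reaching 1.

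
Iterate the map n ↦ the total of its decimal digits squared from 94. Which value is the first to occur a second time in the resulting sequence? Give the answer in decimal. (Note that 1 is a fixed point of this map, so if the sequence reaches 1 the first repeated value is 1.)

94 → 9² + 4² = 81 + 16 = 97
97 → 9² + 7² = 81 + 49 = 130
130 → 1² + 3² + 0² = 1 + 9 + 0 = 10
10 → 1² + 0² = 1 + 0 = 1  — reached the fixed point 1.
1 → 1, so 1 is the first repeated value.

1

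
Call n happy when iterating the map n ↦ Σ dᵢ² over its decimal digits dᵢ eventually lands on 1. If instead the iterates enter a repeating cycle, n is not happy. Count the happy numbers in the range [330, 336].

330: 330 → 18 → 65 → 61 → 37 → 58 → 89 → 145 → 42 → 20 → 4 → 16 → 37  (repeats 37)
331: 331 → 19 → 82 → 68 → 100 → 1  (reaches 1)
332: 332 → 22 → 8 → 64 → 52 → 29 → 85 → 89 → 145 → 42 → 20 → 4 → 16 → 37 → 58 → 89  (repeats 89)
333: 333 → 27 → 53 → 34 → 25 → 29 → 85 → 89 → 145 → 42 → 20 → 4 → 16 → 37 → 58 → 89  (repeats 89)
334: 334 → 34 → 25 → 29 → 85 → 89 → 145 → 42 → 20 → 4 → 16 → 37 → 58 → 89  (repeats 89)
335: 335 → 43 → 25 → 29 → 85 → 89 → 145 → 42 → 20 → 4 → 16 → 37 → 58 → 89  (repeats 89)
336: 336 → 54 → 41 → 17 → 50 → 25 → 29 → 85 → 89 → 145 → 42 → 20 → 4 → 16 → 37 → 58 → 89  (repeats 89)
happy: 331

1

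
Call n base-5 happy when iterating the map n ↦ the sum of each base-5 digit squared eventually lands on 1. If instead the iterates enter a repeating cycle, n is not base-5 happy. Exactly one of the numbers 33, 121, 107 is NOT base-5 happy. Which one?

107

33: 33 → 11 → 5 → 1  — reaches 1 (base-5 happy)
121: 121 → 33 → 11 → 5 → 1  — reaches 1 (base-5 happy)
107: 107 → 21 → 17 → 13 → 13  — repeats 13 (not base-5 happy)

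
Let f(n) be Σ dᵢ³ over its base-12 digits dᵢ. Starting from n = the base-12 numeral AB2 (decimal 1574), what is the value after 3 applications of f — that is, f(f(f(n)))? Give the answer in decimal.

1574 = (10,11,2)_12 → 2339
2339 = (1,4,2,11)_12 → 1404
1404 = (9,9,0)_12 → 1458

1458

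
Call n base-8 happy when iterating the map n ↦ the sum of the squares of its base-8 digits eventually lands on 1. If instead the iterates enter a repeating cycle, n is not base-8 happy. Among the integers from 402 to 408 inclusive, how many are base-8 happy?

1

402: 402 → 44 → 41 → 26 → 13 → 26  — not base-8 happy
403: 403 → 49 → 37 → 41 → 26 → 13 → 26  — not base-8 happy
404: 404 → 56 → 49 → 37 → 41 → 26 → 13 → 26  — not base-8 happy
405: 405 → 65 → 2 → 4 → 16 → 4  — not base-8 happy
406: 406 → 76 → 18 → 8 → 1  — base-8 happy
407: 407 → 89 → 11 → 10 → 5 → 25 → 10  — not base-8 happy
408: 408 → 45 → 50 → 40 → 25 → 10 → 5 → 25  — not base-8 happy
base-8 happy: 406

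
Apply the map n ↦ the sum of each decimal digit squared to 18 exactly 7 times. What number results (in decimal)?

18 → 1² + 8² = 1 + 64 = 65
65 → 6² + 5² = 36 + 25 = 61
61 → 6² + 1² = 36 + 1 = 37
37 → 3² + 7² = 9 + 49 = 58
58 → 5² + 8² = 25 + 64 = 89
89 → 8² + 9² = 64 + 81 = 145
145 → 1² + 4² + 5² = 1 + 16 + 25 = 42

42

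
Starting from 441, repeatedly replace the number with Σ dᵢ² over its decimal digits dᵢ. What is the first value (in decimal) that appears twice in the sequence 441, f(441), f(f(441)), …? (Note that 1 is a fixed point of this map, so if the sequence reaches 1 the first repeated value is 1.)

37

441 → 4² + 4² + 1² = 33
33 → 3² + 3² = 18
18 → 1² + 8² = 65
65 → 6² + 5² = 61
61 → 6² + 1² = 37
37 → 3² + 7² = 58
58 → 5² + 8² = 89
89 → 8² + 9² = 145
145 → 1² + 4² + 5² = 42
42 → 4² + 2² = 20
20 → 2² + 0² = 4
4 → 4² = 16
16 → 1² + 6² = 37  — 37 already appeared earlier.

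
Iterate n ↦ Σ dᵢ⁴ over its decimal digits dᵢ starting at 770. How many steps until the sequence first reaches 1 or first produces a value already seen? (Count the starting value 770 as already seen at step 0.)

13

770 → 7⁴ + 7⁴ + 0⁴ = 2401 + 2401 + 0 = 4802
4802 → 4⁴ + 8⁴ + 0⁴ + 2⁴ = 256 + 4096 + 0 + 16 = 4368
4368 → 4⁴ + 3⁴ + 6⁴ + 8⁴ = 256 + 81 + 1296 + 4096 = 5729
5729 → 5⁴ + 7⁴ + 2⁴ + 9⁴ = 625 + 2401 + 16 + 6561 = 9603
9603 → 9⁴ + 6⁴ + 0⁴ + 3⁴ = 6561 + 1296 + 0 + 81 = 7938
7938 → 7⁴ + 9⁴ + 3⁴ + 8⁴ = 2401 + 6561 + 81 + 4096 = 13139
13139 → 1⁴ + 3⁴ + 1⁴ + 3⁴ + 9⁴ = 1 + 81 + 1 + 81 + 6561 = 6725
6725 → 6⁴ + 7⁴ + 2⁴ + 5⁴ = 1296 + 2401 + 16 + 625 = 4338
4338 → 4⁴ + 3⁴ + 3⁴ + 8⁴ = 256 + 81 + 81 + 4096 = 4514
4514 → 4⁴ + 5⁴ + 1⁴ + 4⁴ = 256 + 625 + 1 + 256 = 1138
1138 → 1⁴ + 1⁴ + 3⁴ + 8⁴ = 1 + 1 + 81 + 4096 = 4179
4179 → 4⁴ + 1⁴ + 7⁴ + 9⁴ = 256 + 1 + 2401 + 6561 = 9219
9219 → 9⁴ + 2⁴ + 1⁴ + 9⁴ = 6561 + 16 + 1 + 6561 = 13139  — 13139 repeats.
That took 13 steps.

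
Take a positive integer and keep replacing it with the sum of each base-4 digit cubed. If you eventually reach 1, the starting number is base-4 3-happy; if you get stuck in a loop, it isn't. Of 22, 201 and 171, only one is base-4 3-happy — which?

22: 22 → 10 → 16 → 1  — reaches 1 (base-4 3-happy)
201: 201 → 36 → 9 → 9  — repeats 9 (not base-4 3-happy)
171: 171 → 51 → 54 → 36 → 9 → 9  — repeats 9 (not base-4 3-happy)

22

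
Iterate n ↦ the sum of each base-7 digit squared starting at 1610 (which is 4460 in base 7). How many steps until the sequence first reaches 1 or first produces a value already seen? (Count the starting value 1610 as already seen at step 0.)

10

1610 = (4,4,6,0)_7 → 68
68 = (1,2,5)_7 → 30
30 = (4,2)_7 → 20
20 = (2,6)_7 → 40
40 = (5,5)_7 → 50
50 = (1,0,1)_7 → 2
2 = (2)_7 → 4
4 = (4)_7 → 16
16 = (2,2)_7 → 8
8 = (1,1)_7 → 2  — 2 repeats.
That took 10 steps.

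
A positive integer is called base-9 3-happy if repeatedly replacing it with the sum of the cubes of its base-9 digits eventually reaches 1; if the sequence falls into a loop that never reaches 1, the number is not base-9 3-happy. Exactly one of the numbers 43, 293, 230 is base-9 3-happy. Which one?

43: 43 → 407 → 133 → 469 → 469  — repeats 469 (not base-9 3-happy)
293: 293 → 277 → 397 → 577 → 345 → 99 → 9 → 1  — reaches 1 (base-9 3-happy)
230: 230 → 476 → 980 → 540 → 432 → 152 → 856 → 128 → 134 → 638 → 1198 → 470 → 476  — repeats 476 (not base-9 3-happy)

293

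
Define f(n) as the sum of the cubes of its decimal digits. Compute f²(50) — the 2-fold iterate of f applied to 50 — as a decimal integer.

134

50 → 5³ + 0³ = 125 + 0 = 125
125 → 1³ + 2³ + 5³ = 1 + 8 + 125 = 134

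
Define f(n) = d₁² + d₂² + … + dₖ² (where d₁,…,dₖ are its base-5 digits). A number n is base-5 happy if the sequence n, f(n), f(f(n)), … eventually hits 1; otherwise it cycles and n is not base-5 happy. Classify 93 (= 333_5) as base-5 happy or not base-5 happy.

93 = (3,3,3)_5 → 27
27 = (1,0,2)_5 → 5
5 = (1,0)_5 → 1  — reached 1.

base-5 happy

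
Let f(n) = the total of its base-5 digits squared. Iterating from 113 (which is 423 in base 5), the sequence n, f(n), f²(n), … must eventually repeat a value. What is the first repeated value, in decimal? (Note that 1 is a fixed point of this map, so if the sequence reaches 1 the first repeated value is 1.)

113 = (4,2,3)_5 → 4² + 2² + 3² = 29
29 = (1,0,4)_5 → 1² + 0² + 4² = 17
17 = (3,2)_5 → 3² + 2² = 13
13 = (2,3)_5 → 2² + 3² = 13  — 13 already appeared earlier.

13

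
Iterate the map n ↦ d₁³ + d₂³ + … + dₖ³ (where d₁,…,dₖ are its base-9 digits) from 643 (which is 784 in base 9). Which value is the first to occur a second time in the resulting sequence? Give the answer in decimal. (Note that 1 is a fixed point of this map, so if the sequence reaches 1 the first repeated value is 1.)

27

643 = (7,8,4)_9 → 919
919 = (1,2,3,1)_9 → 37
37 = (4,1)_9 → 65
65 = (7,2)_9 → 351
351 = (4,3,0)_9 → 91
91 = (1,1,1)_9 → 3
3 = (3)_9 → 27
27 = (3,0)_9 → 27  — 27 already appeared earlier.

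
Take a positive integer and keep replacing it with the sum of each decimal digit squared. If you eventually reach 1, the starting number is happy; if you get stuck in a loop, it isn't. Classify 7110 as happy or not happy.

not happy

7110 → 51
51 → 26
26 → 40
40 → 16
16 → 37
37 → 58
58 → 89
89 → 145
145 → 42
42 → 20
20 → 4
4 → 16  — 16 already seen; the sequence cycles without reaching 1.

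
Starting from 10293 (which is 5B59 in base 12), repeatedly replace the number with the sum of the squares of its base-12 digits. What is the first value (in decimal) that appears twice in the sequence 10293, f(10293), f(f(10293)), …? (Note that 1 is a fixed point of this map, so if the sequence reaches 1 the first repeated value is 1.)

5

10293 = (5,11,5,9)_12 → 5² + 11² + 5² + 9² = 252
252 = (1,9,0)_12 → 1² + 9² + 0² = 82
82 = (6,10)_12 → 6² + 10² = 136
136 = (11,4)_12 → 11² + 4² = 137
137 = (11,5)_12 → 11² + 5² = 146
146 = (1,0,2)_12 → 1² + 0² + 2² = 5
5 = (5)_12 → 5² = 25
25 = (2,1)_12 → 2² + 1² = 5  — 5 already appeared earlier.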